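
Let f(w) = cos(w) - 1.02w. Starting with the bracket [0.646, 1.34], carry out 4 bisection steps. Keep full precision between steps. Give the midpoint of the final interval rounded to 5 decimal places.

f(0.646000) = 0.139578, f(1.340000) = -1.138047 (opposite signs)
step 1: m = 0.993000, f(m) = -0.466681 < 0 → root in [0.646000, 0.993000]
step 2: m = 0.819500, f(m) = -0.153303 < 0 → root in [0.646000, 0.819500]
step 3: m = 0.732750, f(m) = -0.004067 < 0 → root in [0.646000, 0.732750]
step 4: m = 0.689375, f(m) = 0.068481 > 0 → root in [0.689375, 0.732750]
Midpoint of [0.689375, 0.732750] = 0.711063

0.71106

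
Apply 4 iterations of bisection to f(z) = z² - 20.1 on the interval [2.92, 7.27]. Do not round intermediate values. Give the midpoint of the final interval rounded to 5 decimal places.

4.41531

f(2.920000) = -11.573600, f(7.270000) = 32.752900 (opposite signs)
step 1: m = 5.095000, f(m) = 5.859025 > 0 → root in [2.920000, 5.095000]
step 2: m = 4.007500, f(m) = -4.039944 < 0 → root in [4.007500, 5.095000]
step 3: m = 4.551250, f(m) = 0.613877 > 0 → root in [4.007500, 4.551250]
step 4: m = 4.279375, f(m) = -1.786950 < 0 → root in [4.279375, 4.551250]
Midpoint of [4.279375, 4.551250] = 4.415312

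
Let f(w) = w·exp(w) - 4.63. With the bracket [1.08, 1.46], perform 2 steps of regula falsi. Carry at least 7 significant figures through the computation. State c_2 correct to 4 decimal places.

1.2801

f(1.080000) = -1.449746, f(1.460000) = 1.656701
step 1: c = 1.257342, f(c) = -0.209106 < 0 → new bracket [1.257342, 1.460000]
step 2: c = 1.280054, f(c) = -0.025855 < 0 → new bracket [1.280054, 1.460000]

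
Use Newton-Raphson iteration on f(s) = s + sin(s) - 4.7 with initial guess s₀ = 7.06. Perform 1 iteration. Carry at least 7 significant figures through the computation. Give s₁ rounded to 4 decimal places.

Newton update: s ← s − f(s)/f'(s).
f'(s) = 1 + cos(s)
s_0 = 7.060000: f = 3.061011, f' = 1.713150 → s_1 = 7.060000 - (3.061011)/(1.713150) = 5.273226

5.2732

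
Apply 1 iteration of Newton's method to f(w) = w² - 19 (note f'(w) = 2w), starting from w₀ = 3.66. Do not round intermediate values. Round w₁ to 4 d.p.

w_0 = 3.660000: f = -5.604400, f' = 7.320000 → w_1 = 3.660000 - (-5.604400)/(7.320000) = 4.425628

4.4256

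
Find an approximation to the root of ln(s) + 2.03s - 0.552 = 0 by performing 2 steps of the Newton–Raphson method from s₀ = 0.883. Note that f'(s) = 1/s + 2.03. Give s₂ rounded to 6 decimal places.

s_0 = 0.883000: f = 1.116060, f' = 3.162503 → s_1 = 0.883000 - (1.116060)/(3.162503) = 0.530096
s_1 = 0.530096: f = -0.110602, f' = 3.916451 → s_2 = 0.530096 - (-0.110602)/(3.916451) = 0.558336

0.558336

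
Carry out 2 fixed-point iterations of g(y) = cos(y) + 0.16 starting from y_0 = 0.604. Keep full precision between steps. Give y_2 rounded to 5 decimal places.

0.71447

y_1 = g(0.604000) = 0.983070
y_2 = g(0.983070) = 0.714470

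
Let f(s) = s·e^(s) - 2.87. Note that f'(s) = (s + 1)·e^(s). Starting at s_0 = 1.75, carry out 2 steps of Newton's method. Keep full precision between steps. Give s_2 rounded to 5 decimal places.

1.07325

Newton update: s ← s − f(s)/f'(s).
s_0 = 1.750000: f = 7.200555, f' = 15.825157 → s_1 = 1.750000 - (7.200555)/(15.825157) = 1.294993
s_1 = 1.294993: f = 1.857983, f' = 8.378954 → s_2 = 1.294993 - (1.857983)/(8.378954) = 1.073249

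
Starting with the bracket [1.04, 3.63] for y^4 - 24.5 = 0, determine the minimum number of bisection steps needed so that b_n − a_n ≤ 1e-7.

Initial width b − a = 3.63 − 1.04 = 2.590000.
After n steps the width is (b−a)/2^n; need (b−a)/2^n ≤ 1e-7.
So n ≥ log₂(2.590000/1e-7) = log₂(25900000.0000) ≈ 24.6264.
Hence n = 25.

25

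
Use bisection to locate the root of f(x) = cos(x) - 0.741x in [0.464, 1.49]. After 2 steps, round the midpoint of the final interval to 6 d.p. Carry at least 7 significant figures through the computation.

f(0.464000) = 0.550446, f(1.490000) = -1.023382 (opposite signs)
step 1: m = 0.977000, f(m) = -0.164445 < 0 → root in [0.464000, 0.977000]
step 2: m = 0.720500, f(m) = 0.217585 > 0 → root in [0.720500, 0.977000]
Midpoint of [0.720500, 0.977000] = 0.848750

0.848750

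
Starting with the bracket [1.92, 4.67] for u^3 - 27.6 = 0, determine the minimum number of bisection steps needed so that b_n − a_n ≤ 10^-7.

25

Initial width b − a = 4.67 − 1.92 = 2.750000.
After n steps the width is (b−a)/2^n; need (b−a)/2^n ≤ 10^-7.
So n ≥ log₂(2.750000/10^-7) = log₂(27500000.0000) ≈ 24.7129.
Hence n = 25.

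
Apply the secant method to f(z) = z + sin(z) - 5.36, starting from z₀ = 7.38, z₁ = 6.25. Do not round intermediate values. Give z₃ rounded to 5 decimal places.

5.81176

f(z_0) = 2.909758, f(z_1) = 0.856821
z_2 = 6.250000 - (0.856821)·(6.250000 - 7.380000)/(0.856821 - (2.909758)) = 5.778379; f(z_2) = -0.065258
z_3 = 5.778379 - (-0.065258)·(5.778379 - 6.250000)/(-0.065258 - (0.856821)) = 5.811757; f(z_3) = -0.002402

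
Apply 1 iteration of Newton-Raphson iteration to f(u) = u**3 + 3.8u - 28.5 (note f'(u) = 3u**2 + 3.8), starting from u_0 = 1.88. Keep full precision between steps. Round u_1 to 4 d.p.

Newton update: u ← u − f(u)/f'(u).
u_0 = 1.880000: f = -14.711328, f' = 14.403200 → u_1 = 1.880000 - (-14.711328)/(14.403200) = 2.901393

2.9014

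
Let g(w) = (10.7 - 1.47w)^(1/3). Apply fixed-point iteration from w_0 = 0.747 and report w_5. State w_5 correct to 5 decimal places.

1.98207

w_1 = g(0.747000) = 2.125458
w_2 = g(2.125458) = 1.963987
w_3 = g(1.963987) = 1.984289
w_4 = g(1.984289) = 1.981759
w_5 = g(1.981759) = 1.982074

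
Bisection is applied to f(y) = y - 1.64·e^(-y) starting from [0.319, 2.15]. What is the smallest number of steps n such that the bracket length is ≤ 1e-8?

Initial width b − a = 2.15 − 0.319 = 1.831000.
After n steps the width is (b−a)/2^n; need (b−a)/2^n ≤ 1e-8.
So n ≥ log₂(1.831000/1e-8) = log₂(183100000.0000) ≈ 27.4481.
Hence n = 28.

28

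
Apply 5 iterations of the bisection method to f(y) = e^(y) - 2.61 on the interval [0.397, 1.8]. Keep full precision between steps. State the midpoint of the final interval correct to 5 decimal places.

f(0.397000) = -1.122644, f(1.800000) = 3.439647 (opposite signs)
step 1: m = 1.098500, f(m) = 0.389663 > 0 → root in [0.397000, 1.098500]
step 2: m = 0.747750, f(m) = -0.497758 < 0 → root in [0.747750, 1.098500]
step 3: m = 0.923125, f(m) = -0.092856 < 0 → root in [0.923125, 1.098500]
step 4: m = 1.010813, f(m) = 0.137833 > 0 → root in [0.923125, 1.010813]
step 5: m = 0.966969, f(m) = 0.019960 > 0 → root in [0.923125, 0.966969]
Midpoint of [0.923125, 0.966969] = 0.945047

0.94505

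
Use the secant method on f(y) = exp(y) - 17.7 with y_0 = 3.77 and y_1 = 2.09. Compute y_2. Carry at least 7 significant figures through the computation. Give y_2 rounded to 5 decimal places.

2.54766

f(y_0) = 25.680065, f(y_1) = -9.615085
y_2 = 2.090000 - (-9.615085)·(2.090000 - 3.770000)/(-9.615085 - (25.680065)) = 2.547665; f(y_2) = -4.922770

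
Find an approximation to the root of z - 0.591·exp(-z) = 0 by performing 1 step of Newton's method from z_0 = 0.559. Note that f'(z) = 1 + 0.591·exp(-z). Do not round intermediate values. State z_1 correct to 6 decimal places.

z_0 = 0.559000: f = 0.221078, f' = 1.337922 → z_1 = 0.559000 - (0.221078)/(1.337922) = 0.393760

0.393760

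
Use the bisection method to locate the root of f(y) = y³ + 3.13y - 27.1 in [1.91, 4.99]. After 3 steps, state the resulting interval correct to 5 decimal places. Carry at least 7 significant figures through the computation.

[2.29500, 2.68000]

f(1.910000) = -14.153829, f(4.990000) = 112.770199 (opposite signs)
step 1: m = 3.450000, f(m) = 24.762125 > 0 → root in [1.910000, 3.450000]
step 2: m = 2.680000, f(m) = 0.537232 > 0 → root in [1.910000, 2.680000]
step 3: m = 2.295000, f(m) = -7.828828 < 0 → root in [2.295000, 2.680000]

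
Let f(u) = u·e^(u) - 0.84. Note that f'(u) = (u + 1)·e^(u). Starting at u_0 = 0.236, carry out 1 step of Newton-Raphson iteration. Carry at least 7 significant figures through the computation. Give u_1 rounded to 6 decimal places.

Newton update: u ← u − f(u)/f'(u).
u_0 = 0.236000: f = -0.541183, f' = 1.564991 → u_1 = 0.236000 - (-0.541183)/(1.564991) = 0.581806

0.581806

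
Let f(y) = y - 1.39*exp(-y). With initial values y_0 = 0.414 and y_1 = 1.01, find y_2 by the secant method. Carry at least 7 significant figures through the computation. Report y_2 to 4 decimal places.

0.7123

f(y_0) = -0.504791, f(y_1) = 0.503736
y_2 = 1.010000 - (0.503736)·(1.010000 - 0.414000)/(0.503736 - (-0.504791)) = 0.712312; f(y_2) = 0.030505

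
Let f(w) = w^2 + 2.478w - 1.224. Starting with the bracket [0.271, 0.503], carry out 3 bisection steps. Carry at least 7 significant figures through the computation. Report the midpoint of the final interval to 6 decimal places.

f(0.271000) = -0.479021, f(0.503000) = 0.275443 (opposite signs)
step 1: m = 0.387000, f(m) = -0.115245 < 0 → root in [0.387000, 0.503000]
step 2: m = 0.445000, f(m) = 0.076735 > 0 → root in [0.387000, 0.445000]
step 3: m = 0.416000, f(m) = -0.020096 < 0 → root in [0.416000, 0.445000]
Midpoint of [0.416000, 0.445000] = 0.430500

0.430500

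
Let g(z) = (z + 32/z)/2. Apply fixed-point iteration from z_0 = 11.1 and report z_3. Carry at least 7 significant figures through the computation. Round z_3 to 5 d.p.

z_1 = g(11.100000) = 6.991441
z_2 = g(6.991441) = 5.784233
z_3 = g(5.784233) = 5.658257

5.65826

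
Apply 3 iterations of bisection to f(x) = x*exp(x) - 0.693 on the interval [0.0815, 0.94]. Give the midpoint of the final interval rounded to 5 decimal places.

f(0.081500) = -0.604580, f(0.940000) = 1.713383 (opposite signs)
step 1: m = 0.510750, f(m) = 0.158186 > 0 → root in [0.081500, 0.510750]
step 2: m = 0.296125, f(m) = -0.294819 < 0 → root in [0.296125, 0.510750]
step 3: m = 0.403437, f(m) = -0.089070 < 0 → root in [0.403437, 0.510750]
Midpoint of [0.403437, 0.510750] = 0.457094

0.45709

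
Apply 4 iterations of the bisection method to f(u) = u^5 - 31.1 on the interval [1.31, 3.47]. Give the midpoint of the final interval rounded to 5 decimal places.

f(1.310000) = -27.242051, f(3.470000) = 471.991957 (opposite signs)
step 1: m = 2.390000, f(m) = 46.881127 > 0 → root in [1.310000, 2.390000]
step 2: m = 1.850000, f(m) = -9.430013 < 0 → root in [1.850000, 2.390000]
step 3: m = 2.120000, f(m) = 11.723218 > 0 → root in [1.850000, 2.120000]
step 4: m = 1.985000, f(m) = -0.282134 < 0 → root in [1.985000, 2.120000]
Midpoint of [1.985000, 2.120000] = 2.052500

2.05250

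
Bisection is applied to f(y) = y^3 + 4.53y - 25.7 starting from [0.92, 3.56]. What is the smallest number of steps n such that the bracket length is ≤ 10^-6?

22

Initial width b − a = 3.56 − 0.92 = 2.640000.
After n steps the width is (b−a)/2^n; need (b−a)/2^n ≤ 10^-6.
So n ≥ log₂(2.640000/10^-6) = log₂(2640000.0000) ≈ 21.3321.
Hence n = 22.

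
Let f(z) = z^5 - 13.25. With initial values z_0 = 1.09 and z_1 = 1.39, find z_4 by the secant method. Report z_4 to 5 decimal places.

1.63304

f(z_0) = -11.711376, f(z_1) = -8.061116
z_2 = 1.390000 - (-8.061116)·(1.390000 - 1.090000)/(-8.061116 - (-11.711376)) = 2.052510; f(z_2) = 23.177266
z_3 = 2.052510 - (23.177266)·(2.052510 - 1.390000)/(23.177266 - (-8.061116)) = 1.560962; f(z_3) = -3.982525
z_4 = 1.560962 - (-3.982525)·(1.560962 - 2.052510)/(-3.982525 - (23.177266)) = 1.633039; f(z_4) = -1.635971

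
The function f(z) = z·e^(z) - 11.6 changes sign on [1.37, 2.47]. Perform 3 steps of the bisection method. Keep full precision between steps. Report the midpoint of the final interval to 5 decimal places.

f(1.370000) = -6.208570, f(2.470000) = 17.601444 (opposite signs)
step 1: m = 1.920000, f(m) = 1.496240 > 0 → root in [1.370000, 1.920000]
step 2: m = 1.645000, f(m) = -3.077239 < 0 → root in [1.645000, 1.920000]
step 3: m = 1.782500, f(m) = -1.003573 < 0 → root in [1.782500, 1.920000]
Midpoint of [1.782500, 1.920000] = 1.851250

1.85125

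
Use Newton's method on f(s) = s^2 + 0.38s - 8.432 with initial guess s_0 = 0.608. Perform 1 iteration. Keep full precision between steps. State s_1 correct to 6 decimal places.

Newton update: s ← s − f(s)/f'(s).
f'(s) = 2s + 0.38
s_0 = 0.608000: f = -7.831296, f' = 1.596000 → s_1 = 0.608000 - (-7.831296)/(1.596000) = 5.514827

5.514827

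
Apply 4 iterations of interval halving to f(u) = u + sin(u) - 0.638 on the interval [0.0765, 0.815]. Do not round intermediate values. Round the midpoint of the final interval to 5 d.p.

f(0.076500) = -0.485075, f(0.815000) = 0.904726 (opposite signs)
step 1: m = 0.445750, f(m) = 0.238885 > 0 → root in [0.076500, 0.445750]
step 2: m = 0.261125, f(m) = -0.118707 < 0 → root in [0.261125, 0.445750]
step 3: m = 0.353437, f(m) = 0.061562 > 0 → root in [0.261125, 0.353437]
step 4: m = 0.307281, f(m) = -0.028250 < 0 → root in [0.307281, 0.353437]
Midpoint of [0.307281, 0.353437] = 0.330359

0.33036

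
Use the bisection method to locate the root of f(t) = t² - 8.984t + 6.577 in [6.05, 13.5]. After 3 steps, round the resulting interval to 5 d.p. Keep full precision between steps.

[7.91250, 8.84375]

f(6.050000) = -11.173700, f(13.500000) = 67.543000 (opposite signs)
step 1: m = 9.775000, f(m) = 14.309025 > 0 → root in [6.050000, 9.775000]
step 2: m = 7.912500, f(m) = -1.901244 < 0 → root in [7.912500, 9.775000]
step 3: m = 8.843750, f(m) = 5.336664 > 0 → root in [7.912500, 8.843750]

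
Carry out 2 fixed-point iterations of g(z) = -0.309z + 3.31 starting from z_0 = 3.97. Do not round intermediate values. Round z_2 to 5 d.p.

z_1 = g(3.970000) = 2.083270
z_2 = g(2.083270) = 2.666270

2.66627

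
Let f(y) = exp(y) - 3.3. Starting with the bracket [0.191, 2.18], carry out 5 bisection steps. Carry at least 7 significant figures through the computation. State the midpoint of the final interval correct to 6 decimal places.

f(0.191000) = -2.089541, f(2.180000) = 5.546306 (opposite signs)
step 1: m = 1.185500, f(m) = -0.027677 < 0 → root in [1.185500, 2.180000]
step 2: m = 1.682750, f(m) = 2.080332 > 0 → root in [1.185500, 1.682750]
step 3: m = 1.434125, f(m) = 0.895972 > 0 → root in [1.185500, 1.434125]
step 4: m = 1.309813, f(m) = 0.405479 > 0 → root in [1.185500, 1.309813]
step 5: m = 1.247656, f(m) = 0.182172 > 0 → root in [1.185500, 1.247656]
Midpoint of [1.185500, 1.247656] = 1.216578

1.216578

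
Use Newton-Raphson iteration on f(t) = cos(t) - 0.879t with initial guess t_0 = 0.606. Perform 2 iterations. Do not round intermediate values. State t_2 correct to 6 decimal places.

Newton update: t ← t − f(t)/f'(t).
f'(t) = -sin(t) - 0.879
t_0 = 0.606000: f = 0.289259, f' = -1.448584 → t_1 = 0.606000 - (0.289259)/(-1.448584) = 0.805684
t_1 = 0.805684: f = -0.015578, f' = -1.600304 → t_2 = 0.805684 - (-0.015578)/(-1.600304) = 0.795949

0.795949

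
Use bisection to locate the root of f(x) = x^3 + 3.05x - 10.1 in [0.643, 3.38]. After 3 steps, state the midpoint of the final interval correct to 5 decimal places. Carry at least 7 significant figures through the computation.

f(0.643000) = -7.873002, f(3.380000) = 38.823472 (opposite signs)
step 1: m = 2.011500, f(m) = 4.173870 > 0 → root in [0.643000, 2.011500]
step 2: m = 1.327250, f(m) = -3.713814 < 0 → root in [1.327250, 2.011500]
step 3: m = 1.669375, f(m) = -0.356170 < 0 → root in [1.669375, 2.011500]
Midpoint of [1.669375, 2.011500] = 1.840437

1.84044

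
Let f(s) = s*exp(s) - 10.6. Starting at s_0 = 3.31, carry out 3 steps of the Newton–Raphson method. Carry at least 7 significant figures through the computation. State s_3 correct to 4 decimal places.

f'(s) = (s+1)*exp(s)
s_0 = 3.310000: f = 80.044765, f' = 118.029891 → s_1 = 3.310000 - (80.044765)/(118.029891) = 2.631826
s_1 = 2.631826: f = 25.980099, f' = 50.479230 → s_2 = 2.631826 - (25.980099)/(50.479230) = 2.117157
s_2 = 2.117157: f = 6.988258, f' = 25.895745 → s_3 = 2.117157 - (6.988258)/(25.895745) = 1.847296

1.8473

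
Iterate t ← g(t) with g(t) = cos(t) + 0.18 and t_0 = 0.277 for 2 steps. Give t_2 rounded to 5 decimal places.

t_1 = g(0.277000) = 1.141880
t_2 = g(1.141880) = 0.595885

0.59589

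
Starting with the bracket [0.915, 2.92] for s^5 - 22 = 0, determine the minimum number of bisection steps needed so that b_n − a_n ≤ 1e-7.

Initial width b − a = 2.92 − 0.915 = 2.005000.
After n steps the width is (b−a)/2^n; need (b−a)/2^n ≤ 1e-7.
So n ≥ log₂(2.005000/1e-7) = log₂(20050000.0000) ≈ 24.2571.
Hence n = 25.

25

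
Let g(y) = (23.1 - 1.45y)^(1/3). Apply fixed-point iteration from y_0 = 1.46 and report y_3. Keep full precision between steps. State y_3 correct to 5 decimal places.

y_1 = g(1.460000) = 2.758180
y_2 = g(2.758180) = 2.673105
y_3 = g(2.673105) = 2.678847

2.67885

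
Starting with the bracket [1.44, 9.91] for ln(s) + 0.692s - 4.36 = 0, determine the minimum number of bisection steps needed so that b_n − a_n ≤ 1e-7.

27

Initial width b − a = 9.91 − 1.44 = 8.470000.
After n steps the width is (b−a)/2^n; need (b−a)/2^n ≤ 1e-7.
So n ≥ log₂(8.470000/1e-7) = log₂(84700000.0000) ≈ 26.3359.
Hence n = 27.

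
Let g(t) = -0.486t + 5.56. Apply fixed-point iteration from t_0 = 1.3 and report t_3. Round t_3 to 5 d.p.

t_1 = g(1.300000) = 4.928200
t_2 = g(4.928200) = 3.164895
t_3 = g(3.164895) = 4.021861

4.02186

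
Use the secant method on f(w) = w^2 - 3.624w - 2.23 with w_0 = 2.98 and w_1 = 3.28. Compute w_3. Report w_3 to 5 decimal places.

f(w_0) = -4.149120, f(w_1) = -3.358320
w_2 = 3.280000 - (-3.358320)·(3.280000 - 2.980000)/(-3.358320 - (-4.149120)) = 4.554021; f(w_2) = 2.005337
w_3 = 4.554021 - (2.005337)·(4.554021 - 3.280000)/(2.005337 - (-3.358320)) = 4.077697; f(w_3) = -0.379963

4.07770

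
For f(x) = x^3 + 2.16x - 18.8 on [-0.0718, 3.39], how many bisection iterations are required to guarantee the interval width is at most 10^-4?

16

Initial width b − a = 3.39 − -0.0718 = 3.461800.
After n steps the width is (b−a)/2^n; need (b−a)/2^n ≤ 10^-4.
So n ≥ log₂(3.461800/10^-4) = log₂(34618.0000) ≈ 15.0792.
Hence n = 16.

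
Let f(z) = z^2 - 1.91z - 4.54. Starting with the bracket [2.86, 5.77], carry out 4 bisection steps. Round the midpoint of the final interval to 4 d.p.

3.3147

f(2.860000) = -1.823000, f(5.770000) = 17.732200 (opposite signs)
step 1: m = 4.315000, f(m) = 5.837575 > 0 → root in [2.860000, 4.315000]
step 2: m = 3.587500, f(m) = 1.478031 > 0 → root in [2.860000, 3.587500]
step 3: m = 3.223750, f(m) = -0.304798 < 0 → root in [3.223750, 3.587500]
step 4: m = 3.405625, f(m) = 0.553538 > 0 → root in [3.223750, 3.405625]
Midpoint of [3.223750, 3.405625] = 3.314687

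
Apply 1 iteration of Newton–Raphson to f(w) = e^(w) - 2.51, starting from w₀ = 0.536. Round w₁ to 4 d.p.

1.0046

Newton update: w ← w − f(w)/f'(w).
f'(w) = e^(w)
w_0 = 0.536000: f = -0.800843, f' = 1.709157 → w_1 = 0.536000 - (-0.800843)/(1.709157) = 1.004561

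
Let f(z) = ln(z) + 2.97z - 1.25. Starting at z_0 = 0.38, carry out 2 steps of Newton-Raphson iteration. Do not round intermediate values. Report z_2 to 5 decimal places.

0.59530

Newton update: z ← z − f(z)/f'(z).
f'(z) = 1/z + 2.97
z_0 = 0.380000: f = -1.088984, f' = 5.601579 → z_1 = 0.380000 - (-1.088984)/(5.601579) = 0.574407
z_1 = 0.574407: f = -0.098430, f' = 4.710927 → z_2 = 0.574407 - (-0.098430)/(4.710927) = 0.595301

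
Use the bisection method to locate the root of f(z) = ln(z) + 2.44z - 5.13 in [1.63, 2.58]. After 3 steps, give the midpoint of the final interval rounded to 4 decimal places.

1.8081

f(1.630000) = -0.664220, f(2.580000) = 2.112989 (opposite signs)
step 1: m = 2.105000, f(m) = 0.750515 > 0 → root in [1.630000, 2.105000]
step 2: m = 1.867500, f(m) = 0.051301 > 0 → root in [1.630000, 1.867500]
step 3: m = 1.748750, f(m) = -0.304149 < 0 → root in [1.748750, 1.867500]
Midpoint of [1.748750, 1.867500] = 1.808125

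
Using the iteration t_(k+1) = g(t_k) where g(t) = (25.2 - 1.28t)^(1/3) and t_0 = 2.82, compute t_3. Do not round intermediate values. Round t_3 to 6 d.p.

2.786383

t_1 = g(2.820000) = 2.784541
t_2 = g(2.784541) = 2.786491
t_3 = g(2.786491) = 2.786383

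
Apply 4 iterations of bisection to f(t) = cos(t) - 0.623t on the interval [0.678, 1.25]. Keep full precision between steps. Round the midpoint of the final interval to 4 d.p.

0.9461

f(0.678000) = 0.356435, f(1.250000) = -0.463428 (opposite signs)
step 1: m = 0.964000, f(m) = -0.030333 < 0 → root in [0.678000, 0.964000]
step 2: m = 0.821000, f(m) = 0.170007 > 0 → root in [0.821000, 0.964000]
step 3: m = 0.892500, f(m) = 0.071440 > 0 → root in [0.892500, 0.964000]
step 4: m = 0.928250, f(m) = 0.020936 > 0 → root in [0.928250, 0.964000]
Midpoint of [0.928250, 0.964000] = 0.946125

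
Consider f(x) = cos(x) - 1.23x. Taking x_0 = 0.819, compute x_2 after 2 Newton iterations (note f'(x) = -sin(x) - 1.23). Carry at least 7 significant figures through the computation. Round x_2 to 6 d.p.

x_0 = 0.819000: f = -0.324418, f' = -1.960463 → x_1 = 0.819000 - (-0.324418)/(-1.960463) = 0.653520
x_1 = 0.653520: f = -0.009880, f' = -1.837985 → x_2 = 0.653520 - (-0.009880)/(-1.837985) = 0.648144

0.648144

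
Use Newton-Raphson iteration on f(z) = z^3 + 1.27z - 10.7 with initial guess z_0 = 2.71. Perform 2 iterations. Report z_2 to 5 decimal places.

2.02197

Newton update: z ← z − f(z)/f'(z).
f'(z) = 3z^2 + 1.27
z_0 = 2.710000: f = 12.644211, f' = 23.302300 → z_1 = 2.710000 - (12.644211)/(23.302300) = 2.167384
z_1 = 2.167384: f = 2.233973, f' = 15.362655 → z_2 = 2.167384 - (2.233973)/(15.362655) = 2.021968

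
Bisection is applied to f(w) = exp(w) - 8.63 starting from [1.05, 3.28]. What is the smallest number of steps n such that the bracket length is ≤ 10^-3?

Initial width b − a = 3.28 − 1.05 = 2.230000.
After n steps the width is (b−a)/2^n; need (b−a)/2^n ≤ 10^-3.
So n ≥ log₂(2.230000/10^-3) = log₂(2230.0000) ≈ 11.1228.
Hence n = 12.

12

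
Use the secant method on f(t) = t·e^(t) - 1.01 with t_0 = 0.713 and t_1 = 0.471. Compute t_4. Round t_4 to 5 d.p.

0.57074

f(t_0) = 0.444593, f(t_1) = -0.255649
t_2 = 0.471000 - (-0.255649)·(0.471000 - 0.713000)/(-0.255649 - (0.444593)) = 0.559351; f(t_2) = -0.031395
t_3 = 0.559351 - (-0.031395)·(0.559351 - 0.471000)/(-0.031395 - (-0.255649)) = 0.571720; f(t_3) = 0.002694
t_4 = 0.571720 - (0.002694)·(0.571720 - 0.559351)/(0.002694 - (-0.031395)) = 0.570743; f(t_4) = -0.000025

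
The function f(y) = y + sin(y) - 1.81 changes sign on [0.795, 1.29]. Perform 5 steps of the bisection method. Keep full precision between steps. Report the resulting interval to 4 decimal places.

[0.9652, 0.9806]

f(0.795000) = -0.301136, f(1.290000) = 0.440835 (opposite signs)
step 1: m = 1.042500, f(m) = 0.096167 > 0 → root in [0.795000, 1.042500]
step 2: m = 0.918750, f(m) = -0.096406 < 0 → root in [0.918750, 1.042500]
step 3: m = 0.980625, f(m) = 0.001470 > 0 → root in [0.918750, 0.980625]
step 4: m = 0.949688, f(m) = -0.047079 < 0 → root in [0.949688, 0.980625]
step 5: m = 0.965156, f(m) = -0.022706 < 0 → root in [0.965156, 0.980625]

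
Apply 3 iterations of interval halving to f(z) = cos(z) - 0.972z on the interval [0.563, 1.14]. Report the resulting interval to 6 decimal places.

[0.707250, 0.779375]

f(0.563000) = 0.298422, f(1.140000) = -0.690485 (opposite signs)
step 1: m = 0.851500, f(m) = -0.168803 < 0 → root in [0.563000, 0.851500]
step 2: m = 0.707250, f(m) = 0.072705 > 0 → root in [0.707250, 0.851500]
step 3: m = 0.779375, f(m) = -0.046200 < 0 → root in [0.707250, 0.779375]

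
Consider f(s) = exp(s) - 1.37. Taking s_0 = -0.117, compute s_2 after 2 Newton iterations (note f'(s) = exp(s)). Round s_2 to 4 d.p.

0.3205

Newton update: s ← s − f(s)/f'(s).
s_0 = -0.117000: f = -0.480415, f' = 0.889585 → s_1 = -0.117000 - (-0.480415)/(0.889585) = 0.423044
s_1 = 0.423044: f = 0.156601, f' = 1.526601 → s_2 = 0.423044 - (0.156601)/(1.526601) = 0.320462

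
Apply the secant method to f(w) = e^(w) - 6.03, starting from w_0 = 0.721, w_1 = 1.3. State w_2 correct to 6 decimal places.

f(w_0) = -3.973511, f(w_1) = -2.360703
w_2 = 1.300000 - (-2.360703)·(1.300000 - 0.721000)/(-2.360703 - (-3.973511)) = 2.147495; f(w_2) = 2.533383

2.147495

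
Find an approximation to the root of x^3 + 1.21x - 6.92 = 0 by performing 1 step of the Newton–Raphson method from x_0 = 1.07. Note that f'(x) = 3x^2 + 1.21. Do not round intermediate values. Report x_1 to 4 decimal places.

2.0174

Newton update: x ← x − f(x)/f'(x).
x_0 = 1.070000: f = -4.400257, f' = 4.644700 → x_1 = 1.070000 - (-4.400257)/(4.644700) = 2.017372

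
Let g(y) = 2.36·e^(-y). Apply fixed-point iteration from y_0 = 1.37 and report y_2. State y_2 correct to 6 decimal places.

1.295594

y_1 = g(1.370000) = 0.599692
y_2 = g(0.599692) = 1.295594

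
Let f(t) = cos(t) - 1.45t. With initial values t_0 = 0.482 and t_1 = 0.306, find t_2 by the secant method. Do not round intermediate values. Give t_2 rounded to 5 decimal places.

f(t_0) = 0.187170, f(t_1) = 0.509846
t_2 = 0.306000 - (0.509846)·(0.306000 - 0.482000)/(0.509846 - (0.187170)) = 0.584089; f(t_2) = -0.012715

0.58409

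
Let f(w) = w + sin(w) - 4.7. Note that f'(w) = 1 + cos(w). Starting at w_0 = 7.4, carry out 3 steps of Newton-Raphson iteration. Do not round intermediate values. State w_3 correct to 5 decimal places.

w_0 = 7.400000: f = 3.598708, f' = 1.438547 → w_1 = 7.400000 - (3.598708)/(1.438547) = 4.898374
w_1 = 4.898374: f = -0.784381, f' = 1.184914 → w_2 = 4.898374 - (-0.784381)/(1.184914) = 5.560346
w_2 = 5.560346: f = 0.198830, f' = 1.749931 → w_3 = 5.560346 - (0.198830)/(1.749931) = 5.446725

5.44672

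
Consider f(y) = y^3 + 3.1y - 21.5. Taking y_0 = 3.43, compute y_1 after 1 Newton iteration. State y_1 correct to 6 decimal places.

f'(y) = 3y^2 + 3.1
y_0 = 3.430000: f = 29.486607, f' = 38.394700 → y_1 = 3.430000 - (29.486607)/(38.394700) = 2.662014

2.662014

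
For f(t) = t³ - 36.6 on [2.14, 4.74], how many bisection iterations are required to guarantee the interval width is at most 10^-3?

12

Initial width b − a = 4.74 − 2.14 = 2.600000.
After n steps the width is (b−a)/2^n; need (b−a)/2^n ≤ 10^-3.
So n ≥ log₂(2.600000/10^-3) = log₂(2600.0000) ≈ 11.3443.
Hence n = 12.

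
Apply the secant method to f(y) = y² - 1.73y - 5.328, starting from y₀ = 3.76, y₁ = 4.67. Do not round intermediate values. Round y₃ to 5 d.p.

3.34813

f(y_0) = 2.304800, f(y_1) = 8.401800
y_2 = 4.670000 - (8.401800)·(4.670000 - 3.760000)/(8.401800 - (2.304800)) = 3.416000; f(y_2) = 0.431376
y_3 = 3.416000 - (0.431376)·(3.416000 - 4.670000)/(0.431376 - (8.401800)) = 3.348131; f(y_3) = 0.089714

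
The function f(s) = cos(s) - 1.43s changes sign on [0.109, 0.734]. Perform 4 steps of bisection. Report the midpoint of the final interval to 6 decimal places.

f(0.109000) = 0.838195, f(0.734000) = -0.307119 (opposite signs)
step 1: m = 0.421500, f(m) = 0.309731 > 0 → root in [0.421500, 0.734000]
step 2: m = 0.577750, f(m) = 0.011511 > 0 → root in [0.577750, 0.734000]
step 3: m = 0.655875, f(m) = -0.145387 < 0 → root in [0.577750, 0.655875]
step 4: m = 0.616812, f(m) = -0.066316 < 0 → root in [0.577750, 0.616812]
Midpoint of [0.577750, 0.616812] = 0.597281

0.597281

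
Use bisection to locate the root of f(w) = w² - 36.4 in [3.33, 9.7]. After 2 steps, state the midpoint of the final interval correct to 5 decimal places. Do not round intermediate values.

5.71875

f(3.330000) = -25.311100, f(9.700000) = 57.690000 (opposite signs)
step 1: m = 6.515000, f(m) = 6.045225 > 0 → root in [3.330000, 6.515000]
step 2: m = 4.922500, f(m) = -12.168994 < 0 → root in [4.922500, 6.515000]
Midpoint of [4.922500, 6.515000] = 5.718750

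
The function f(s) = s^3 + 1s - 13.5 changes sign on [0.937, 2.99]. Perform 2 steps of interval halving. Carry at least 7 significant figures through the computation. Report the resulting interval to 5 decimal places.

[1.96350, 2.47675]

f(0.937000) = -11.740343, f(2.990000) = 16.220899 (opposite signs)
step 1: m = 1.963500, f(m) = -3.966555 < 0 → root in [1.963500, 2.990000]
step 2: m = 2.476750, f(m) = 4.169854 > 0 → root in [1.963500, 2.476750]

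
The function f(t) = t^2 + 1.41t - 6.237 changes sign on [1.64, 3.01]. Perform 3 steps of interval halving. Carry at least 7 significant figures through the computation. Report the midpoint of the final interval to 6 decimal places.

f(1.640000) = -1.235000, f(3.010000) = 7.067200 (opposite signs)
step 1: m = 2.325000, f(m) = 2.446875 > 0 → root in [1.640000, 2.325000]
step 2: m = 1.982500, f(m) = 0.488631 > 0 → root in [1.640000, 1.982500]
step 3: m = 1.811250, f(m) = -0.402511 < 0 → root in [1.811250, 1.982500]
Midpoint of [1.811250, 1.982500] = 1.896875

1.896875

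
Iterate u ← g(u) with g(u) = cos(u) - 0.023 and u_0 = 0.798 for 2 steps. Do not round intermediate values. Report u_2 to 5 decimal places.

u_1 = g(0.798000) = 0.675140
u_2 = g(0.675140) = 0.757619

0.75762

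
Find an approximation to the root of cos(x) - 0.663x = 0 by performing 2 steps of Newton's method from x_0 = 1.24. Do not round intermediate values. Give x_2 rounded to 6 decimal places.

0.917199

Newton update: x ← x − f(x)/f'(x).
f'(x) = -sin(x) - 0.663
x_0 = 1.240000: f = -0.497324, f' = -1.608784 → x_1 = 1.240000 - (-0.497324)/(-1.608784) = 0.930870
x_1 = 0.930870: f = -0.020030, f' = -1.465140 → x_2 = 0.930870 - (-0.020030)/(-1.465140) = 0.917199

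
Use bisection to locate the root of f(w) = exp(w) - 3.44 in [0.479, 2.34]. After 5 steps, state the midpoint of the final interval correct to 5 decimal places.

1.26411

f(0.479000) = -1.825541, f(2.340000) = 6.941237 (opposite signs)
step 1: m = 1.409500, f(m) = 0.653908 > 0 → root in [0.479000, 1.409500]
step 2: m = 0.944250, f(m) = -0.869116 < 0 → root in [0.944250, 1.409500]
step 3: m = 1.176875, f(m) = -0.195780 < 0 → root in [1.176875, 1.409500]
step 4: m = 1.293187, f(m) = 0.204385 > 0 → root in [1.176875, 1.293187]
step 5: m = 1.235031, f(m) = -0.001514 < 0 → root in [1.235031, 1.293187]
Midpoint of [1.235031, 1.293187] = 1.264109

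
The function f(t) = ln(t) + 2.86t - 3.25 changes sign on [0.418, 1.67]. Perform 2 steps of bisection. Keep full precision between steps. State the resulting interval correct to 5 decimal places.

f(0.418000) = -2.926794, f(1.670000) = 2.039024 (opposite signs)
step 1: m = 1.044000, f(m) = -0.221101 < 0 → root in [1.044000, 1.670000]
step 2: m = 1.357000, f(m) = 0.936296 > 0 → root in [1.044000, 1.357000]

[1.04400, 1.35700]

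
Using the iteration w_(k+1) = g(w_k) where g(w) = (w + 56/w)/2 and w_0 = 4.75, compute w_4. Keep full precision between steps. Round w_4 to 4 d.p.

w_1 = g(4.750000) = 8.269737
w_2 = g(8.269737) = 7.520708
w_3 = g(7.520708) = 7.483408
w_4 = g(7.483408) = 7.483315

7.4833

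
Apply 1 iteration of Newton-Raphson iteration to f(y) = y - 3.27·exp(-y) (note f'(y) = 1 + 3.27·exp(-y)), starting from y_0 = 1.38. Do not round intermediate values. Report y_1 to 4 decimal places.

y_0 = 1.380000: f = 0.557338, f' = 1.822662 → y_1 = 1.380000 - (0.557338)/(1.822662) = 1.074217

1.0742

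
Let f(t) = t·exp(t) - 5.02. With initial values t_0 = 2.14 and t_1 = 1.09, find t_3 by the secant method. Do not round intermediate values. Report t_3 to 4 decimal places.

f(t_0) = 13.168797, f(t_1) = -1.778041
t_2 = 1.090000 - (-1.778041)·(1.090000 - 2.140000)/(-1.778041 - (13.168797)) = 1.214906; f(t_2) = -0.925798
t_3 = 1.214906 - (-0.925798)·(1.214906 - 1.090000)/(-0.925798 - (-1.778041)) = 1.350591; f(t_3) = 0.192887

1.3506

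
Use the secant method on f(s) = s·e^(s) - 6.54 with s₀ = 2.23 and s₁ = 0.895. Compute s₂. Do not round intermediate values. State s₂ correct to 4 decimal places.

1.2081

f(s_0) = 14.198701, f(s_1) = -4.349634
s_2 = 0.895000 - (-4.349634)·(0.895000 - 2.230000)/(-4.349634 - (14.198701)) = 1.208061; f(s_2) = -2.496633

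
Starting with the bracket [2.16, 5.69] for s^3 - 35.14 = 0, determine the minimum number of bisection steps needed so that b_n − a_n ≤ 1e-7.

Initial width b − a = 5.69 − 2.16 = 3.530000.
After n steps the width is (b−a)/2^n; need (b−a)/2^n ≤ 1e-7.
So n ≥ log₂(3.530000/1e-7) = log₂(35300000.0000) ≈ 25.0732.
Hence n = 26.

26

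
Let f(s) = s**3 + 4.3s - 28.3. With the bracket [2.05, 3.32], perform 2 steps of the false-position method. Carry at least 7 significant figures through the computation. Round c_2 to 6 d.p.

f(2.050000) = -10.869875, f(3.320000) = 22.570368
step 1: c = 2.462818, f(c) = -2.771723 < 0 → new bracket [2.462818, 3.320000]
step 2: c = 2.556570, f(c) = -0.596875 < 0 → new bracket [2.556570, 3.320000]

2.556570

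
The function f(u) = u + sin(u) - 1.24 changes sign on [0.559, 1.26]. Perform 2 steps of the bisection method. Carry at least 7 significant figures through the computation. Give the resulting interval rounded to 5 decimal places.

[0.55900, 0.73425]

f(0.559000) = -0.150661, f(1.260000) = 0.972090 (opposite signs)
step 1: m = 0.909500, f(m) = 0.458697 > 0 → root in [0.559000, 0.909500]
step 2: m = 0.734250, f(m) = 0.164281 > 0 → root in [0.559000, 0.734250]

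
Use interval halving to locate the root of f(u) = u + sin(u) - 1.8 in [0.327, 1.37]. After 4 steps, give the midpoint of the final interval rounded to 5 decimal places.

f(0.327000) = -1.151797, f(1.370000) = 0.549908 (opposite signs)
step 1: m = 0.848500, f(m) = -0.201210 < 0 → root in [0.848500, 1.370000]
step 2: m = 1.109250, f(m) = 0.204615 > 0 → root in [0.848500, 1.109250]
step 3: m = 0.978875, f(m) = 0.008745 > 0 → root in [0.848500, 0.978875]
step 4: m = 0.913687, f(m) = -0.094551 < 0 → root in [0.913687, 0.978875]
Midpoint of [0.913687, 0.978875] = 0.946281

0.94628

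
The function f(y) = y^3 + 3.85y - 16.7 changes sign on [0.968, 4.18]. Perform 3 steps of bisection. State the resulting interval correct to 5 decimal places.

f(0.968000) = -12.066161, f(4.180000) = 72.427632 (opposite signs)
step 1: m = 2.574000, f(m) = 10.263875 > 0 → root in [0.968000, 2.574000]
step 2: m = 1.771000, f(m) = -4.327013 < 0 → root in [1.771000, 2.574000]
step 3: m = 2.172500, f(m) = 1.917795 > 0 → root in [1.771000, 2.172500]

[1.77100, 2.17250]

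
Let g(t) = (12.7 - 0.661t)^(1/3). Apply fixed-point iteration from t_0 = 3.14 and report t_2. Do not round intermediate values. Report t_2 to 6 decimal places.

2.240495

t_1 = g(3.140000) = 2.198378
t_2 = g(2.198378) = 2.240495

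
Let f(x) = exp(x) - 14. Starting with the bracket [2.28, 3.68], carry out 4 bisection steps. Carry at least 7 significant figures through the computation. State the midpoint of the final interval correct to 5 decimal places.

f(2.280000) = -4.223320, f(3.680000) = 25.646394 (opposite signs)
step 1: m = 2.980000, f(m) = 5.687817 > 0 → root in [2.280000, 2.980000]
step 2: m = 2.630000, f(m) = -0.126230 < 0 → root in [2.630000, 2.980000]
step 3: m = 2.805000, f(m) = 2.527076 > 0 → root in [2.630000, 2.805000]
step 4: m = 2.717500, f(m) = 1.142419 > 0 → root in [2.630000, 2.717500]
Midpoint of [2.630000, 2.717500] = 2.673750

2.67375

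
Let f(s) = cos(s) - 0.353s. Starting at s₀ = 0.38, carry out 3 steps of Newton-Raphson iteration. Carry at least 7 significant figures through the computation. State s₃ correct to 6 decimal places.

1.152014

Newton update: s ← s − f(s)/f'(s).
f'(s) = -sin(s) - 0.353
s_0 = 0.380000: f = 0.794525, f' = -0.723920 → s_1 = 0.380000 - (0.794525)/(-0.723920) = 1.477530
s_1 = 1.477530: f = -0.428437, f' = -1.348654 → s_2 = 1.477530 - (-0.428437)/(-1.348654) = 1.159853
s_2 = 1.159853: f = -0.009953, f' = -1.269744 → s_3 = 1.159853 - (-0.009953)/(-1.269744) = 1.152014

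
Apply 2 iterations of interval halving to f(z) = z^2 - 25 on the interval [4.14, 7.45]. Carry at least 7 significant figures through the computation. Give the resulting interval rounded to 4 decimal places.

[4.9675, 5.7950]

f(4.140000) = -7.860400, f(7.450000) = 30.502500 (opposite signs)
step 1: m = 5.795000, f(m) = 8.582025 > 0 → root in [4.140000, 5.795000]
step 2: m = 4.967500, f(m) = -0.323944 < 0 → root in [4.967500, 5.795000]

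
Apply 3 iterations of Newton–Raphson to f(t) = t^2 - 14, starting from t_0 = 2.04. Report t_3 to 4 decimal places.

3.7421

Newton update: t ← t − f(t)/f'(t).
f'(t) = 2t
t_0 = 2.040000: f = -9.838400, f' = 4.080000 → t_1 = 2.040000 - (-9.838400)/(4.080000) = 4.451373
t_1 = 4.451373: f = 5.814718, f' = 8.902745 → t_2 = 4.451373 - (5.814718)/(8.902745) = 3.798235
t_2 = 3.798235: f = 0.426589, f' = 7.596470 → t_3 = 3.798235 - (0.426589)/(7.596470) = 3.742079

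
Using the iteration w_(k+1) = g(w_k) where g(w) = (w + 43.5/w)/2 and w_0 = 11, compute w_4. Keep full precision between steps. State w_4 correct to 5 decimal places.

w_1 = g(11.000000) = 7.477273
w_2 = g(7.477273) = 6.647451
w_3 = g(6.647451) = 6.595656
w_4 = g(6.595656) = 6.595453

6.59545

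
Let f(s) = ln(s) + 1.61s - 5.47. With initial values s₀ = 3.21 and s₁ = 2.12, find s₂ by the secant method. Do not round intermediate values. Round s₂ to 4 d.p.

f(s_0) = 0.864371, f(s_1) = -1.305384
s_2 = 2.120000 - (-1.305384)·(2.120000 - 3.210000)/(-1.305384 - (0.864371)) = 2.775774; f(s_2) = 0.019925

2.7758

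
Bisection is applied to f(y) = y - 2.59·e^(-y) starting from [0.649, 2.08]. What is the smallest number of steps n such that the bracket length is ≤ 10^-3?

11

Initial width b − a = 2.08 − 0.649 = 1.431000.
After n steps the width is (b−a)/2^n; need (b−a)/2^n ≤ 10^-3.
So n ≥ log₂(1.431000/10^-3) = log₂(1431.0000) ≈ 10.4828.
Hence n = 11.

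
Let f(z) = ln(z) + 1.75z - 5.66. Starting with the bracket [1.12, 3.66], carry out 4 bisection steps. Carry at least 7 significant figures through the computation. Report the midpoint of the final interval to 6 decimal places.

2.628125

f(1.120000) = -3.586671, f(3.660000) = 2.042463 (opposite signs)
step 1: m = 2.390000, f(m) = -0.606207 < 0 → root in [2.390000, 3.660000]
step 2: m = 3.025000, f(m) = 0.740661 > 0 → root in [2.390000, 3.025000]
step 3: m = 2.707500, f(m) = 0.074151 > 0 → root in [2.390000, 2.707500]
step 4: m = 2.548750, f(m) = -0.264084 < 0 → root in [2.548750, 2.707500]
Midpoint of [2.548750, 2.707500] = 2.628125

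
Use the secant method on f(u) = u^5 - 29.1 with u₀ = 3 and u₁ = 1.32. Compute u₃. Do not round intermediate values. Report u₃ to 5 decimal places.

Secant update: u_(k+1) = u_k − f(u_k)·(u_k − u_(k-1))/(f(u_k) − f(u_(k-1))).
f(u_0) = 213.900000, f(u_1) = -25.092536
u_2 = 1.320000 - (-25.092536)·(1.320000 - 3.000000)/(-25.092536 - (213.900000)) = 1.496388; f(u_2) = -21.597235
u_3 = 1.496388 - (-21.597235)·(1.496388 - 1.320000)/(-21.597235 - (-25.092536)) = 2.586279; f(u_3) = 86.611636

2.58628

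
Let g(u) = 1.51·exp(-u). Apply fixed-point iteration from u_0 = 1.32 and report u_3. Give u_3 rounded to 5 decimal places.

0.55065

u_1 = g(1.320000) = 0.403374
u_2 = g(0.403374) = 1.008774
u_3 = g(1.008774) = 0.550646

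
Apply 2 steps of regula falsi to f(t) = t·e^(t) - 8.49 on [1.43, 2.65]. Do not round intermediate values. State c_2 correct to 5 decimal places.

f(1.430000) = -2.514460, f(2.650000) = 29.018202
step 1: c = 1.527285, f(c) = -1.455857 < 0 → new bracket [1.527285, 2.650000]
step 2: c = 1.580921, f(c) = -0.807629 < 0 → new bracket [1.580921, 2.650000]

1.58092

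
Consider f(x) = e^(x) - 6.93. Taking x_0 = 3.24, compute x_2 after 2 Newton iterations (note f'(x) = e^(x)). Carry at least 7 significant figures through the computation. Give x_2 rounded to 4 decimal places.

x_0 = 3.240000: f = 18.603722, f' = 25.533722 → x_1 = 3.240000 - (18.603722)/(25.533722) = 2.511406
x_1 = 2.511406: f = 5.392240, f' = 12.322240 → x_2 = 2.511406 - (5.392240)/(12.322240) = 2.073804

2.0738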